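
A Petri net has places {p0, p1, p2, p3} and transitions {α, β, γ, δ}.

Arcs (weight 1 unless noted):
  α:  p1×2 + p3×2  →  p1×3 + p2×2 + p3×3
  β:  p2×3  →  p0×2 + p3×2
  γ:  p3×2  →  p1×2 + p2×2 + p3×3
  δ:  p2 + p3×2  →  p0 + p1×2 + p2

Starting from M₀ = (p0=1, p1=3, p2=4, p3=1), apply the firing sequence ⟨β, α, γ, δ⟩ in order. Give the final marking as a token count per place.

step 1: fire β:  (p0=1, p1=3, p2=4, p3=1) → (p0=3, p1=3, p2=1, p3=3)
step 2: fire α:  (p0=3, p1=3, p2=1, p3=3) → (p0=3, p1=4, p2=3, p3=4)
step 3: fire γ:  (p0=3, p1=4, p2=3, p3=4) → (p0=3, p1=6, p2=5, p3=5)
step 4: fire δ:  (p0=3, p1=6, p2=5, p3=5) → (p0=4, p1=8, p2=5, p3=3)

(p0=4, p1=8, p2=5, p3=3)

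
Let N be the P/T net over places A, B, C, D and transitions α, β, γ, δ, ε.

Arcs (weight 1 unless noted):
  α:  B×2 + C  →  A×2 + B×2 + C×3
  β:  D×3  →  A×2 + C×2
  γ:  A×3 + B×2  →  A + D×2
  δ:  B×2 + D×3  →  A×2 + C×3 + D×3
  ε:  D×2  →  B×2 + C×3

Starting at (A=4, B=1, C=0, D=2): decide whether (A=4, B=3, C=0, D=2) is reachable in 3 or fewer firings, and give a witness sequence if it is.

depth 0: 1 marking
depth 1: 2 markings reached so far
depth 2: 4 markings reached so far
depth 3: 7 markings reached so far
target is not among the 7 markings reachable within 3 steps

NO — not reachable within 3 firings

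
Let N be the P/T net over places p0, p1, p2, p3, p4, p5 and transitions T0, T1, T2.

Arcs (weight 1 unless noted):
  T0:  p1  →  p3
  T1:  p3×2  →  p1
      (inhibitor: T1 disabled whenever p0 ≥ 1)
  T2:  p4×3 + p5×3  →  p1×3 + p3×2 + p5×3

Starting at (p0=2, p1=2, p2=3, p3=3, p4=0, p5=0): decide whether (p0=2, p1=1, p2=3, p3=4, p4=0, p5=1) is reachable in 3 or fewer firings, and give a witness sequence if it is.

depth 0: 1 marking
depth 1: 2 markings reached so far
depth 2: 3 markings reached so far
depth 3: 3 markings reached so far
(frontier empty at depth 3; search complete)
target is not among the 3 markings reachable within 3 steps

NO — not reachable within 3 firings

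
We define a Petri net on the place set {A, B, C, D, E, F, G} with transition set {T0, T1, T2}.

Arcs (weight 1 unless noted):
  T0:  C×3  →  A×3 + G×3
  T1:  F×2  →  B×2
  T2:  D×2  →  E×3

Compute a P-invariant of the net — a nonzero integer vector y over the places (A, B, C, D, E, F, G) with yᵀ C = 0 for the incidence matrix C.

y = (A:1, B:0, C:1, D:0, E:0, F:0, G:0)

Incidence matrix C (rows=places, cols=transitions):
       T0   T1   T2
    A   3    0    0
    B   0    2    0
    C  -3    0    0
    D   0    0   -2
    E   0    0    3
    F   0   -2    0
    G   3    0    0

Candidate y = [1, 0, 1, 0, 0, 0, 0]; check y·C column-wise:
  col T0: 1·3 + 1·-3 + 0·3 = 0
  col T1: 1·0 + 0·2 + 1·0 + 0·-2 = 0
  col T2: 1·0 + 1·0 + 0·-2 + 0·3 = 0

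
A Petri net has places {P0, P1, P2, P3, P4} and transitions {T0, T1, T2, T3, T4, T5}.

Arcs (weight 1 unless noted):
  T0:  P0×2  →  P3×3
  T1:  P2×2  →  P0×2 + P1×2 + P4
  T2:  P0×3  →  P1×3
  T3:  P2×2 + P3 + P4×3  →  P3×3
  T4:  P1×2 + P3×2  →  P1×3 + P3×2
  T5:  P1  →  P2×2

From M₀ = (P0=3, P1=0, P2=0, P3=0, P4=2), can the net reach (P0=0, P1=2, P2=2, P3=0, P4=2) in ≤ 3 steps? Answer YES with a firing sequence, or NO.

YES — reachable via ⟨T2, T5⟩ (2 firings)

step 1: fire T2:  (P0=3, P1=0, P2=0, P3=0, P4=2) → (P0=0, P1=3, P2=0, P3=0, P4=2)
step 2: fire T5:  (P0=0, P1=3, P2=0, P3=0, P4=2) → (P0=0, P1=2, P2=2, P3=0, P4=2)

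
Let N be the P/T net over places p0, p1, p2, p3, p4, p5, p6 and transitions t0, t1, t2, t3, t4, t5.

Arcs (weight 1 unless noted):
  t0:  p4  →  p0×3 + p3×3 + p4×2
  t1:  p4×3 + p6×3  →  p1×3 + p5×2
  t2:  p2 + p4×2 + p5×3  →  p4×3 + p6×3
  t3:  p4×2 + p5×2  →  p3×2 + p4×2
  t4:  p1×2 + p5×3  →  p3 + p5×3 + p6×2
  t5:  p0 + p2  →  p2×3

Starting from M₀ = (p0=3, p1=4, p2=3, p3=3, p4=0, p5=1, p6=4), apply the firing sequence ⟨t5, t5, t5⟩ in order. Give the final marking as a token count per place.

step 1: fire t5:  (p0=3, p1=4, p2=3, p3=3, p4=0, p5=1, p6=4) → (p0=2, p1=4, p2=5, p3=3, p4=0, p5=1, p6=4)
step 2: fire t5:  (p0=2, p1=4, p2=5, p3=3, p4=0, p5=1, p6=4) → (p0=1, p1=4, p2=7, p3=3, p4=0, p5=1, p6=4)
step 3: fire t5:  (p0=1, p1=4, p2=7, p3=3, p4=0, p5=1, p6=4) → (p0=0, p1=4, p2=9, p3=3, p4=0, p5=1, p6=4)

(p0=0, p1=4, p2=9, p3=3, p4=0, p5=1, p6=4)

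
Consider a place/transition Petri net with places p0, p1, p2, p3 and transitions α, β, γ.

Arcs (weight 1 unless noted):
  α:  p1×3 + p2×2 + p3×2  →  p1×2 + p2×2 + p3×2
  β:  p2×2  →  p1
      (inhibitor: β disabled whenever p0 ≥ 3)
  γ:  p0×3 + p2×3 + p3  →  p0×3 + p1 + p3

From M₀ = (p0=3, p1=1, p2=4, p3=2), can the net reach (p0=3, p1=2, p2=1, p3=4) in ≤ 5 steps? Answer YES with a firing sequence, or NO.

depth 0: 1 marking
depth 1: 2 markings reached so far
depth 2: 2 markings reached so far
(frontier empty at depth 2; search complete)
target is not among the 2 markings reachable within 5 steps

NO — not reachable within 5 firings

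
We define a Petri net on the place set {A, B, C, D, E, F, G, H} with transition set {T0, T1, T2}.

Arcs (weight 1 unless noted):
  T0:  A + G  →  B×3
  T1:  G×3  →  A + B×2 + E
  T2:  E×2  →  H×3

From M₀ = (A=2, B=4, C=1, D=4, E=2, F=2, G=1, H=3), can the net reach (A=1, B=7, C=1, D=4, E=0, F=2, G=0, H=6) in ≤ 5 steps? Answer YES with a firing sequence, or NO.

step 1: fire T0:  (A=2, B=4, C=1, D=4, E=2, F=2, G=1, H=3) → (A=1, B=7, C=1, D=4, E=2, F=2, G=0, H=3)
step 2: fire T2:  (A=1, B=7, C=1, D=4, E=2, F=2, G=0, H=3) → (A=1, B=7, C=1, D=4, E=0, F=2, G=0, H=6)

YES — reachable via ⟨T0, T2⟩ (2 firings)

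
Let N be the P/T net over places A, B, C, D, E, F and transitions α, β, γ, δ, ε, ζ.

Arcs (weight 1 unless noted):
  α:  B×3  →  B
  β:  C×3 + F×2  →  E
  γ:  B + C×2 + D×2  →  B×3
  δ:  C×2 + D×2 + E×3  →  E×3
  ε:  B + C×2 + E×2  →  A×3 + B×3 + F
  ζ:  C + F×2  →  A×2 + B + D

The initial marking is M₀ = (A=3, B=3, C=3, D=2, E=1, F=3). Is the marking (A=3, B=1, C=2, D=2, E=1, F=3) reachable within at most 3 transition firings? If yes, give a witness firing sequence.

NO — not reachable within 3 firings

depth 0: 1 marking
depth 1: 5 markings reached so far
depth 2: 9 markings reached so far
depth 3: 11 markings reached so far
target is not among the 11 markings reachable within 3 steps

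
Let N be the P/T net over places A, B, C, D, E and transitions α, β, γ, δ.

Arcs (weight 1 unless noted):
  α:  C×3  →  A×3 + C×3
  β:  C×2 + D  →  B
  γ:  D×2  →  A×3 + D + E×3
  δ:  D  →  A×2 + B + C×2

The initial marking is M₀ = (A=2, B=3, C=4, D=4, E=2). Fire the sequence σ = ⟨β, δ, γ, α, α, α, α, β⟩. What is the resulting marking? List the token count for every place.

step 1: fire β:  (A=2, B=3, C=4, D=4, E=2) → (A=2, B=4, C=2, D=3, E=2)
step 2: fire δ:  (A=2, B=4, C=2, D=3, E=2) → (A=4, B=5, C=4, D=2, E=2)
step 3: fire γ:  (A=4, B=5, C=4, D=2, E=2) → (A=7, B=5, C=4, D=1, E=5)
step 4: fire α:  (A=7, B=5, C=4, D=1, E=5) → (A=10, B=5, C=4, D=1, E=5)
step 5: fire α:  (A=10, B=5, C=4, D=1, E=5) → (A=13, B=5, C=4, D=1, E=5)
step 6: fire α:  (A=13, B=5, C=4, D=1, E=5) → (A=16, B=5, C=4, D=1, E=5)
step 7: fire α:  (A=16, B=5, C=4, D=1, E=5) → (A=19, B=5, C=4, D=1, E=5)
step 8: fire β:  (A=19, B=5, C=4, D=1, E=5) → (A=19, B=6, C=2, D=0, E=5)

(A=19, B=6, C=2, D=0, E=5)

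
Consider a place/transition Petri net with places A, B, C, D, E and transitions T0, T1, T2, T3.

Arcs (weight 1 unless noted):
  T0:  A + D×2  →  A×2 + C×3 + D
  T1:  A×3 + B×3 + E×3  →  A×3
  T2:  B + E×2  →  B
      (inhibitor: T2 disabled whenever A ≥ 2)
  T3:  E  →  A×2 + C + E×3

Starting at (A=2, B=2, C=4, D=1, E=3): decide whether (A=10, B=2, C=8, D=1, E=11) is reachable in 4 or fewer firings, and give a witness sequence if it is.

step 1: fire T3:  (A=2, B=2, C=4, D=1, E=3) → (A=4, B=2, C=5, D=1, E=5)
step 2: fire T3:  (A=4, B=2, C=5, D=1, E=5) → (A=6, B=2, C=6, D=1, E=7)
step 3: fire T3:  (A=6, B=2, C=6, D=1, E=7) → (A=8, B=2, C=7, D=1, E=9)
step 4: fire T3:  (A=8, B=2, C=7, D=1, E=9) → (A=10, B=2, C=8, D=1, E=11)

YES — reachable via ⟨T3, T3, T3, T3⟩ (4 firings)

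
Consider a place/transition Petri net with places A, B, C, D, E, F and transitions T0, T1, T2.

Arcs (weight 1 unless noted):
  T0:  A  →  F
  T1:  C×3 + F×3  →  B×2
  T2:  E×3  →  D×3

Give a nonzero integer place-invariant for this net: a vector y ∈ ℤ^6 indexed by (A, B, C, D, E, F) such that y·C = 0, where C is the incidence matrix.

Incidence matrix C (rows=places, cols=transitions):
       T0   T1   T2
    A  -1    0    0
    B   0    2    0
    C   0   -3    0
    D   0    0    3
    E   0    0   -3
    F   1   -3    0

Candidate y = [0, 3, 2, 0, 0, 0]; check y·C column-wise:
  col T0: 0·-1 + 3·0 + 2·0 + 0·1 = 0
  col T1: 3·2 + 2·-3 + 0·-3 = 0
  col T2: 3·0 + 2·0 + 0·3 + 0·-3 = 0

y = (A:0, B:3, C:2, D:0, E:0, F:0)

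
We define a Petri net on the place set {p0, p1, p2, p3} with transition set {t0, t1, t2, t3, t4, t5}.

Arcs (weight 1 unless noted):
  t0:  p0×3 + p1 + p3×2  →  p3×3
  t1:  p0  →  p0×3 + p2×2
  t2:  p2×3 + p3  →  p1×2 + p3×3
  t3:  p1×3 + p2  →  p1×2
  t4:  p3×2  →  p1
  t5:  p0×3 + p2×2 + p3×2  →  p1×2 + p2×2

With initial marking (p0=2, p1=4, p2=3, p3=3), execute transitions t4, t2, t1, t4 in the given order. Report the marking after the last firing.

step 1: fire t4:  (p0=2, p1=4, p2=3, p3=3) → (p0=2, p1=5, p2=3, p3=1)
step 2: fire t2:  (p0=2, p1=5, p2=3, p3=1) → (p0=2, p1=7, p2=0, p3=3)
step 3: fire t1:  (p0=2, p1=7, p2=0, p3=3) → (p0=4, p1=7, p2=2, p3=3)
step 4: fire t4:  (p0=4, p1=7, p2=2, p3=3) → (p0=4, p1=8, p2=2, p3=1)

(p0=4, p1=8, p2=2, p3=1)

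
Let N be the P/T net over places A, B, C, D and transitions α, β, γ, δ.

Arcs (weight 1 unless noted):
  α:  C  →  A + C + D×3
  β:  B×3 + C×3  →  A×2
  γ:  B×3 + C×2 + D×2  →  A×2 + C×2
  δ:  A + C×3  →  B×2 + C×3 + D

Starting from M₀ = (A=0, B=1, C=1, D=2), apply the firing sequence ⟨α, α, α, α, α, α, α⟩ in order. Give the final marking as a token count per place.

step 1: fire α:  (A=0, B=1, C=1, D=2) → (A=1, B=1, C=1, D=5)
step 2: fire α:  (A=1, B=1, C=1, D=5) → (A=2, B=1, C=1, D=8)
step 3: fire α:  (A=2, B=1, C=1, D=8) → (A=3, B=1, C=1, D=11)
step 4: fire α:  (A=3, B=1, C=1, D=11) → (A=4, B=1, C=1, D=14)
step 5: fire α:  (A=4, B=1, C=1, D=14) → (A=5, B=1, C=1, D=17)
step 6: fire α:  (A=5, B=1, C=1, D=17) → (A=6, B=1, C=1, D=20)
step 7: fire α:  (A=6, B=1, C=1, D=20) → (A=7, B=1, C=1, D=23)

(A=7, B=1, C=1, D=23)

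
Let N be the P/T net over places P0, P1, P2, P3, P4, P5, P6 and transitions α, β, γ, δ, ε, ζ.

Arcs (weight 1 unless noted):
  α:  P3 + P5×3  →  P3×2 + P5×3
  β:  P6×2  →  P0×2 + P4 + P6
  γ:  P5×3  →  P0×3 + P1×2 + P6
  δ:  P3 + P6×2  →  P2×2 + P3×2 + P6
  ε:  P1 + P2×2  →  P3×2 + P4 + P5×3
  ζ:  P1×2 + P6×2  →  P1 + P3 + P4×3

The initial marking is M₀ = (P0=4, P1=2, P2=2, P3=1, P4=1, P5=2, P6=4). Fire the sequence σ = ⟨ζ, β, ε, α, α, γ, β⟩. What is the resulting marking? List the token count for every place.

(P0=11, P1=2, P2=0, P3=6, P4=7, P5=2, P6=1)

step 1: fire ζ:  (P0=4, P1=2, P2=2, P3=1, P4=1, P5=2, P6=4) → (P0=4, P1=1, P2=2, P3=2, P4=4, P5=2, P6=2)
step 2: fire β:  (P0=4, P1=1, P2=2, P3=2, P4=4, P5=2, P6=2) → (P0=6, P1=1, P2=2, P3=2, P4=5, P5=2, P6=1)
step 3: fire ε:  (P0=6, P1=1, P2=2, P3=2, P4=5, P5=2, P6=1) → (P0=6, P1=0, P2=0, P3=4, P4=6, P5=5, P6=1)
step 4: fire α:  (P0=6, P1=0, P2=0, P3=4, P4=6, P5=5, P6=1) → (P0=6, P1=0, P2=0, P3=5, P4=6, P5=5, P6=1)
step 5: fire α:  (P0=6, P1=0, P2=0, P3=5, P4=6, P5=5, P6=1) → (P0=6, P1=0, P2=0, P3=6, P4=6, P5=5, P6=1)
step 6: fire γ:  (P0=6, P1=0, P2=0, P3=6, P4=6, P5=5, P6=1) → (P0=9, P1=2, P2=0, P3=6, P4=6, P5=2, P6=2)
step 7: fire β:  (P0=9, P1=2, P2=0, P3=6, P4=6, P5=2, P6=2) → (P0=11, P1=2, P2=0, P3=6, P4=7, P5=2, P6=1)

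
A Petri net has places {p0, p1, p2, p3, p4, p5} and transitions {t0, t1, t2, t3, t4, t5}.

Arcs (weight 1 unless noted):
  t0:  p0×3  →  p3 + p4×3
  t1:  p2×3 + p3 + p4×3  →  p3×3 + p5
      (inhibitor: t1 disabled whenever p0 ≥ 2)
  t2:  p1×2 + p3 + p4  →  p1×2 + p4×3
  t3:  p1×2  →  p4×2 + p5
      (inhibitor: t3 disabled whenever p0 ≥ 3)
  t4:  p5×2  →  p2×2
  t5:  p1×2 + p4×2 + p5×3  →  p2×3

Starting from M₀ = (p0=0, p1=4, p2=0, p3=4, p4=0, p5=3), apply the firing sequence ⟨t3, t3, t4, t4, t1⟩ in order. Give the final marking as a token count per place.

step 1: fire t3:  (p0=0, p1=4, p2=0, p3=4, p4=0, p5=3) → (p0=0, p1=2, p2=0, p3=4, p4=2, p5=4)
step 2: fire t3:  (p0=0, p1=2, p2=0, p3=4, p4=2, p5=4) → (p0=0, p1=0, p2=0, p3=4, p4=4, p5=5)
step 3: fire t4:  (p0=0, p1=0, p2=0, p3=4, p4=4, p5=5) → (p0=0, p1=0, p2=2, p3=4, p4=4, p5=3)
step 4: fire t4:  (p0=0, p1=0, p2=2, p3=4, p4=4, p5=3) → (p0=0, p1=0, p2=4, p3=4, p4=4, p5=1)
step 5: fire t1:  (p0=0, p1=0, p2=4, p3=4, p4=4, p5=1) → (p0=0, p1=0, p2=1, p3=6, p4=1, p5=2)

(p0=0, p1=0, p2=1, p3=6, p4=1, p5=2)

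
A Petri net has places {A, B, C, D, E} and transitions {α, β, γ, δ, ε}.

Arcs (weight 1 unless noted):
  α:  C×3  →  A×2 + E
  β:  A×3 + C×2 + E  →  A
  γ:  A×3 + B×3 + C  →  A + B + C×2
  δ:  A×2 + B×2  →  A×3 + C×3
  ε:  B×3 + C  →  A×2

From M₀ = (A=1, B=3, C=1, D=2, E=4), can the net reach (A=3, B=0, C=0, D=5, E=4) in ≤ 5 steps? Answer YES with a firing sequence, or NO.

NO — not reachable within 5 firings

depth 0: 1 marking
depth 1: 2 markings reached so far
depth 2: 2 markings reached so far
(frontier empty at depth 2; search complete)
target is not among the 2 markings reachable within 5 steps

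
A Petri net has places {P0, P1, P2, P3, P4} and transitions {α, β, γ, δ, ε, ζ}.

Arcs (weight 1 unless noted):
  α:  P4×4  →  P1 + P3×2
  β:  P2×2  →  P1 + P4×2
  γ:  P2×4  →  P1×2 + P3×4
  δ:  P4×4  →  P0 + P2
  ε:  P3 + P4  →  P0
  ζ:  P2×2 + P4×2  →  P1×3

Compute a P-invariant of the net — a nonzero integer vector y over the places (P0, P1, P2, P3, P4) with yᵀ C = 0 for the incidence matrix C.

Incidence matrix C (rows=places, cols=transitions):
        α    β    γ    δ    ε    ζ
   P0   0    0    0    1    1    0
   P1   1    1    2    0    0    3
   P2   0   -2   -4    1    0   -2
   P3   2    0    4    0   -1    0
   P4  -4    2    0   -4   -1   -2

Candidate y = [2, 2, 2, 1, 1]; check y·C column-wise:
  col α: 2·0 + 2·1 + 2·0 + 1·2 + 1·-4 = 0
  col β: 2·0 + 2·1 + 2·-2 + 1·0 + 1·2 = 0
  col γ: 2·0 + 2·2 + 2·-4 + 1·4 + 1·0 = 0
  col δ: 2·1 + 2·0 + 2·1 + 1·0 + 1·-4 = 0
  col ε: 2·1 + 2·0 + 2·0 + 1·-1 + 1·-1 = 0
  col ζ: 2·0 + 2·3 + 2·-2 + 1·0 + 1·-2 = 0

y = (P0:2, P1:2, P2:2, P3:1, P4:1)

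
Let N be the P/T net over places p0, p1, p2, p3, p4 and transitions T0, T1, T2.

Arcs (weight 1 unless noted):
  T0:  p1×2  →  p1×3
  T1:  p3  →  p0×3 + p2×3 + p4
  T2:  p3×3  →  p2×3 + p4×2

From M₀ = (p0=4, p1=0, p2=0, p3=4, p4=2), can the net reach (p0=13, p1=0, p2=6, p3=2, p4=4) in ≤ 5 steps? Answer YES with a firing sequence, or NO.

depth 0: 1 marking
depth 1: 3 markings reached so far
depth 2: 5 markings reached so far
depth 3: 6 markings reached so far
depth 4: 7 markings reached so far
depth 5: 7 markings reached so far
(frontier empty at depth 5; search complete)
target is not among the 7 markings reachable within 5 steps

NO — not reachable within 5 firings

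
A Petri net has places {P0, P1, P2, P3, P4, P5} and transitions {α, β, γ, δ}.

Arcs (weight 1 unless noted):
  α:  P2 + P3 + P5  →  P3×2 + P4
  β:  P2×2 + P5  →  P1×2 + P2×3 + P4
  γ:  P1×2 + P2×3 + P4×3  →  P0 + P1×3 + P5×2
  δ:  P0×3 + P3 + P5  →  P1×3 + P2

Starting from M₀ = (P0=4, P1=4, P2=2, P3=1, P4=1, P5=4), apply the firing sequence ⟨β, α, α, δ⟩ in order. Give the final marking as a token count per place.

(P0=1, P1=9, P2=2, P3=2, P4=4, P5=0)

step 1: fire β:  (P0=4, P1=4, P2=2, P3=1, P4=1, P5=4) → (P0=4, P1=6, P2=3, P3=1, P4=2, P5=3)
step 2: fire α:  (P0=4, P1=6, P2=3, P3=1, P4=2, P5=3) → (P0=4, P1=6, P2=2, P3=2, P4=3, P5=2)
step 3: fire α:  (P0=4, P1=6, P2=2, P3=2, P4=3, P5=2) → (P0=4, P1=6, P2=1, P3=3, P4=4, P5=1)
step 4: fire δ:  (P0=4, P1=6, P2=1, P3=3, P4=4, P5=1) → (P0=1, P1=9, P2=2, P3=2, P4=4, P5=0)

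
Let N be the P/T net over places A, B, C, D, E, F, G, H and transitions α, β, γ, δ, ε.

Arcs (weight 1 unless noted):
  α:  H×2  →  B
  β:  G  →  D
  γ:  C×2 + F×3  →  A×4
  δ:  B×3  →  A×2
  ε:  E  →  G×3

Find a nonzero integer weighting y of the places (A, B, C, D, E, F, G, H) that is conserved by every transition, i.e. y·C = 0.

Incidence matrix C (rows=places, cols=transitions):
        α    β    γ    δ    ε
    A   0    0    4    2    0
    B   1    0    0   -3    0
    C   0    0   -2    0    0
    D   0    1    0    0    0
    E   0    0    0    0   -1
    F   0    0   -3    0    0
    G   0   -1    0    0    3
    H  -2    0    0    0    0

Candidate y = [0, 0, 3, 0, 0, -2, 0, 0]; check y·C column-wise:
  col α: 0·1 + 3·0 + -2·0 + 0·-2 = 0
  col β: 3·0 + 0·1 + -2·0 + 0·-1 = 0
  col γ: 0·4 + 3·-2 + -2·-3 = 0
  col δ: 0·2 + 0·-3 + 3·0 + -2·0 = 0
  col ε: 3·0 + 0·-1 + -2·0 + 0·3 = 0

y = (A:0, B:0, C:3, D:0, E:0, F:-2, G:0, H:0)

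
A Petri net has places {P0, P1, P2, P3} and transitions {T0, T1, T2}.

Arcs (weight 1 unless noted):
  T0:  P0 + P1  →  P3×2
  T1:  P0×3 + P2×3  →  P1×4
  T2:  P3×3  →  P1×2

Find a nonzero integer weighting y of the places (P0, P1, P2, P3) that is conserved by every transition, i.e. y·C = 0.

Incidence matrix C (rows=places, cols=transitions):
       T0   T1   T2
   P0  -1   -3    0
   P1  -1    4    2
   P2   0   -3    0
   P3   2    0   -3

Candidate y = [1, 3, 3, 2]; check y·C column-wise:
  col T0: 1·-1 + 3·-1 + 3·0 + 2·2 = 0
  col T1: 1·-3 + 3·4 + 3·-3 + 2·0 = 0
  col T2: 1·0 + 3·2 + 3·0 + 2·-3 = 0

y = (P0:1, P1:3, P2:3, P3:2)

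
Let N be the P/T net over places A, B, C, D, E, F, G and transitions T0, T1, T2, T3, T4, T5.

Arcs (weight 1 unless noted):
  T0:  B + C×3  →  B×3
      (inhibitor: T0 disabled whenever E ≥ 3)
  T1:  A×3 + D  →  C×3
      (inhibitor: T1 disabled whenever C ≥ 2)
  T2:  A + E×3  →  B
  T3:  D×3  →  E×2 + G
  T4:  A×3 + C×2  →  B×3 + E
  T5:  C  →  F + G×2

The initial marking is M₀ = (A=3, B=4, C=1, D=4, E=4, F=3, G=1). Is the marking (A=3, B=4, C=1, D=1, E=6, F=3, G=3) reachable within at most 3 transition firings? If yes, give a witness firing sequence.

NO — not reachable within 3 firings

depth 0: 1 marking
depth 1: 5 markings reached so far
depth 2: 10 markings reached so far
depth 3: 14 markings reached so far
target is not among the 14 markings reachable within 3 steps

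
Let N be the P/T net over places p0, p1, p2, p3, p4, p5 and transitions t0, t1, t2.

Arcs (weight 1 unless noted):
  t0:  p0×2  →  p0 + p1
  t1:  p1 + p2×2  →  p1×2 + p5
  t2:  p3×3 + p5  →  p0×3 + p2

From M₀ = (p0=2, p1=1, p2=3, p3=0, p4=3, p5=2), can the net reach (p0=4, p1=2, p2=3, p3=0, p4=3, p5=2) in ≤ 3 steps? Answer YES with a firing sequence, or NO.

depth 0: 1 marking
depth 1: 3 markings reached so far
depth 2: 4 markings reached so far
depth 3: 4 markings reached so far
(frontier empty at depth 3; search complete)
target is not among the 4 markings reachable within 3 steps

NO — not reachable within 3 firings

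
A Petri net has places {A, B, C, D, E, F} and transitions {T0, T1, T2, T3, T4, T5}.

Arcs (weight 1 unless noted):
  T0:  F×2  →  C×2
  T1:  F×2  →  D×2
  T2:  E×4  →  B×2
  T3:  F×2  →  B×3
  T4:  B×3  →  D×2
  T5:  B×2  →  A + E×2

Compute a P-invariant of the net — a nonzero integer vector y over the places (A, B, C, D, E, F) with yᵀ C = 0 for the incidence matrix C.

Incidence matrix C (rows=places, cols=transitions):
       T0   T1   T2   T3   T4   T5
    A   0    0    0    0    0    1
    B   0    0    2    3   -3   -2
    C   2    0    0    0    0    0
    D   0    2    0    0    2    0
    E   0    0   -4    0    0    2
    F  -2   -2    0   -2    0    0

Candidate y = [2, 2, 3, 3, 1, 3]; check y·C column-wise:
  col T0: 2·0 + 2·0 + 3·2 + 3·0 + 1·0 + 3·-2 = 0
  col T1: 2·0 + 2·0 + 3·0 + 3·2 + 1·0 + 3·-2 = 0
  col T2: 2·0 + 2·2 + 3·0 + 3·0 + 1·-4 + 3·0 = 0
  col T3: 2·0 + 2·3 + 3·0 + 3·0 + 1·0 + 3·-2 = 0
  col T4: 2·0 + 2·-3 + 3·0 + 3·2 + 1·0 + 3·0 = 0
  col T5: 2·1 + 2·-2 + 3·0 + 3·0 + 1·2 + 3·0 = 0

y = (A:2, B:2, C:3, D:3, E:1, F:3)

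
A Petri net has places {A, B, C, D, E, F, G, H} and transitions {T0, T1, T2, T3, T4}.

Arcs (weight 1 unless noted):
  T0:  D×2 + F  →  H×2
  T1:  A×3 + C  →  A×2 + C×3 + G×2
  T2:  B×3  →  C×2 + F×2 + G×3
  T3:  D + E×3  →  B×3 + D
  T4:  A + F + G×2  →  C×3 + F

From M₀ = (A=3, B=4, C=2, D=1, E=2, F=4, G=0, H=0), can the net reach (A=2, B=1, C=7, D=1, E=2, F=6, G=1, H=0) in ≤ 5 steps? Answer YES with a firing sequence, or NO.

step 1: fire T2:  (A=3, B=4, C=2, D=1, E=2, F=4, G=0, H=0) → (A=3, B=1, C=4, D=1, E=2, F=6, G=3, H=0)
step 2: fire T4:  (A=3, B=1, C=4, D=1, E=2, F=6, G=3, H=0) → (A=2, B=1, C=7, D=1, E=2, F=6, G=1, H=0)

YES — reachable via ⟨T2, T4⟩ (2 firings)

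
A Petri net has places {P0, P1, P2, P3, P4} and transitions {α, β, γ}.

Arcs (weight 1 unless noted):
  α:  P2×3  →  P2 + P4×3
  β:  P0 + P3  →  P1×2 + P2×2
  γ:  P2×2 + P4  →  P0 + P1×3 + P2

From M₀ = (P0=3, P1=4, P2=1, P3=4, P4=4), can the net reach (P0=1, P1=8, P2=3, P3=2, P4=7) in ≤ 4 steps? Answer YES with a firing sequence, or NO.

step 1: fire β:  (P0=3, P1=4, P2=1, P3=4, P4=4) → (P0=2, P1=6, P2=3, P3=3, P4=4)
step 2: fire α:  (P0=2, P1=6, P2=3, P3=3, P4=4) → (P0=2, P1=6, P2=1, P3=3, P4=7)
step 3: fire β:  (P0=2, P1=6, P2=1, P3=3, P4=7) → (P0=1, P1=8, P2=3, P3=2, P4=7)

YES — reachable via ⟨β, α, β⟩ (3 firings)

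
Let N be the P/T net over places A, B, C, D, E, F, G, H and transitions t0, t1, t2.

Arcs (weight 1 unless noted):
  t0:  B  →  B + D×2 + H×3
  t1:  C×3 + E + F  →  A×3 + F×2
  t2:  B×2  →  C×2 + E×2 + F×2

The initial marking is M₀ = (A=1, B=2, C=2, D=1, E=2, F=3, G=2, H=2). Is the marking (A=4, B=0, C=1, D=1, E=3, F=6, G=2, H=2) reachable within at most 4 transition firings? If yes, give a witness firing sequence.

YES — reachable via ⟨t2, t1⟩ (2 firings)

step 1: fire t2:  (A=1, B=2, C=2, D=1, E=2, F=3, G=2, H=2) → (A=1, B=0, C=4, D=1, E=4, F=5, G=2, H=2)
step 2: fire t1:  (A=1, B=0, C=4, D=1, E=4, F=5, G=2, H=2) → (A=4, B=0, C=1, D=1, E=3, F=6, G=2, H=2)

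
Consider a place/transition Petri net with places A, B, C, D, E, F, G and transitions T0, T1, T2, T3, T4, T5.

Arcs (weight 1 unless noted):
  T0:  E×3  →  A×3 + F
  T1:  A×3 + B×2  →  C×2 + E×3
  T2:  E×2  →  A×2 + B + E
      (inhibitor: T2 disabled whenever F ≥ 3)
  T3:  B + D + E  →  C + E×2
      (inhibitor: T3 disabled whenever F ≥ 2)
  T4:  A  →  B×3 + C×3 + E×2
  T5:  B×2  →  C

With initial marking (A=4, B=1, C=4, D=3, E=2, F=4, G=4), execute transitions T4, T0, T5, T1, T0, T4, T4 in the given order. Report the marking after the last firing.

step 1: fire T4:  (A=4, B=1, C=4, D=3, E=2, F=4, G=4) → (A=3, B=4, C=7, D=3, E=4, F=4, G=4)
step 2: fire T0:  (A=3, B=4, C=7, D=3, E=4, F=4, G=4) → (A=6, B=4, C=7, D=3, E=1, F=5, G=4)
step 3: fire T5:  (A=6, B=4, C=7, D=3, E=1, F=5, G=4) → (A=6, B=2, C=8, D=3, E=1, F=5, G=4)
step 4: fire T1:  (A=6, B=2, C=8, D=3, E=1, F=5, G=4) → (A=3, B=0, C=10, D=3, E=4, F=5, G=4)
step 5: fire T0:  (A=3, B=0, C=10, D=3, E=4, F=5, G=4) → (A=6, B=0, C=10, D=3, E=1, F=6, G=4)
step 6: fire T4:  (A=6, B=0, C=10, D=3, E=1, F=6, G=4) → (A=5, B=3, C=13, D=3, E=3, F=6, G=4)
step 7: fire T4:  (A=5, B=3, C=13, D=3, E=3, F=6, G=4) → (A=4, B=6, C=16, D=3, E=5, F=6, G=4)

(A=4, B=6, C=16, D=3, E=5, F=6, G=4)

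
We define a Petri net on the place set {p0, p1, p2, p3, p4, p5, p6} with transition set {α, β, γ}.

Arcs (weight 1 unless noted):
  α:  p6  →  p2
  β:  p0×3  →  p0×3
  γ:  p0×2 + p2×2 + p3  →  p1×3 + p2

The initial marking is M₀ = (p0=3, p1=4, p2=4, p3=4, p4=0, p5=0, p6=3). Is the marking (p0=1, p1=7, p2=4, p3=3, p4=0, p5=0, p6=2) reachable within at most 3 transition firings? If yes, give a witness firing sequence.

step 1: fire α:  (p0=3, p1=4, p2=4, p3=4, p4=0, p5=0, p6=3) → (p0=3, p1=4, p2=5, p3=4, p4=0, p5=0, p6=2)
step 2: fire γ:  (p0=3, p1=4, p2=5, p3=4, p4=0, p5=0, p6=2) → (p0=1, p1=7, p2=4, p3=3, p4=0, p5=0, p6=2)

YES — reachable via ⟨α, γ⟩ (2 firings)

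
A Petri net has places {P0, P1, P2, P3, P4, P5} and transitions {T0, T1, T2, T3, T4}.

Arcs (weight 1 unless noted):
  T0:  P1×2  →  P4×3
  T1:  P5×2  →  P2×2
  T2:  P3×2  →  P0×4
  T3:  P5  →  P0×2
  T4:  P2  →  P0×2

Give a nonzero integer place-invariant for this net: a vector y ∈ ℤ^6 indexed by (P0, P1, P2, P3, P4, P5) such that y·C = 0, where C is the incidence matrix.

y = (P0:0, P1:3, P2:0, P3:0, P4:2, P5:0)

Incidence matrix C (rows=places, cols=transitions):
       T0   T1   T2   T3   T4
   P0   0    0    4    2    2
   P1  -2    0    0    0    0
   P2   0    2    0    0   -1
   P3   0    0   -2    0    0
   P4   3    0    0    0    0
   P5   0   -2    0   -1    0

Candidate y = [0, 3, 0, 0, 2, 0]; check y·C column-wise:
  col T0: 3·-2 + 2·3 = 0
  col T1: 3·0 + 0·2 + 2·0 + 0·-2 = 0
  col T2: 0·4 + 3·0 + 0·-2 + 2·0 = 0
  col T3: 0·2 + 3·0 + 2·0 + 0·-1 = 0
  col T4: 0·2 + 3·0 + 0·-1 + 2·0 = 0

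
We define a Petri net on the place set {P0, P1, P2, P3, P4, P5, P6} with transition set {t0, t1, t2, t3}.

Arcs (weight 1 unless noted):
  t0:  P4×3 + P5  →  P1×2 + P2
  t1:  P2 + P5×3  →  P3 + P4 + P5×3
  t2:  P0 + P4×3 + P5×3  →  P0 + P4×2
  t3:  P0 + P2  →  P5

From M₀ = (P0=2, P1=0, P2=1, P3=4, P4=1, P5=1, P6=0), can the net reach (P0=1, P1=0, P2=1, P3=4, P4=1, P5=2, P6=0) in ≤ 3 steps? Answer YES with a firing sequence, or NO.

depth 0: 1 marking
depth 1: 2 markings reached so far
depth 2: 2 markings reached so far
(frontier empty at depth 2; search complete)
target is not among the 2 markings reachable within 3 steps

NO — not reachable within 3 firings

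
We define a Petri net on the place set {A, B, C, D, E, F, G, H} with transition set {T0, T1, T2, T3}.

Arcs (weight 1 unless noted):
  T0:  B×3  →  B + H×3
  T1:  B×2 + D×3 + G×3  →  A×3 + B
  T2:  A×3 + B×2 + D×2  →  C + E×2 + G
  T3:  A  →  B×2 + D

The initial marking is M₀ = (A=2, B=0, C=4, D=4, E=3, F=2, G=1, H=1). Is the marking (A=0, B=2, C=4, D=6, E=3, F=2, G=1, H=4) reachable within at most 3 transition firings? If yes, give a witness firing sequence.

step 1: fire T3:  (A=2, B=0, C=4, D=4, E=3, F=2, G=1, H=1) → (A=1, B=2, C=4, D=5, E=3, F=2, G=1, H=1)
step 2: fire T3:  (A=1, B=2, C=4, D=5, E=3, F=2, G=1, H=1) → (A=0, B=4, C=4, D=6, E=3, F=2, G=1, H=1)
step 3: fire T0:  (A=0, B=4, C=4, D=6, E=3, F=2, G=1, H=1) → (A=0, B=2, C=4, D=6, E=3, F=2, G=1, H=4)

YES — reachable via ⟨T3, T3, T0⟩ (3 firings)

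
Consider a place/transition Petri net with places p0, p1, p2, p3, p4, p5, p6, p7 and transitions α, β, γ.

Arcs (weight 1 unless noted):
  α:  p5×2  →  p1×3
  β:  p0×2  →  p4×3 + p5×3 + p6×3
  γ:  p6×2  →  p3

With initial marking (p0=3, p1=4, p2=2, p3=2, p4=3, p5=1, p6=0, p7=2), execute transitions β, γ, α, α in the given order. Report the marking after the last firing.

step 1: fire β:  (p0=3, p1=4, p2=2, p3=2, p4=3, p5=1, p6=0, p7=2) → (p0=1, p1=4, p2=2, p3=2, p4=6, p5=4, p6=3, p7=2)
step 2: fire γ:  (p0=1, p1=4, p2=2, p3=2, p4=6, p5=4, p6=3, p7=2) → (p0=1, p1=4, p2=2, p3=3, p4=6, p5=4, p6=1, p7=2)
step 3: fire α:  (p0=1, p1=4, p2=2, p3=3, p4=6, p5=4, p6=1, p7=2) → (p0=1, p1=7, p2=2, p3=3, p4=6, p5=2, p6=1, p7=2)
step 4: fire α:  (p0=1, p1=7, p2=2, p3=3, p4=6, p5=2, p6=1, p7=2) → (p0=1, p1=10, p2=2, p3=3, p4=6, p5=0, p6=1, p7=2)

(p0=1, p1=10, p2=2, p3=3, p4=6, p5=0, p6=1, p7=2)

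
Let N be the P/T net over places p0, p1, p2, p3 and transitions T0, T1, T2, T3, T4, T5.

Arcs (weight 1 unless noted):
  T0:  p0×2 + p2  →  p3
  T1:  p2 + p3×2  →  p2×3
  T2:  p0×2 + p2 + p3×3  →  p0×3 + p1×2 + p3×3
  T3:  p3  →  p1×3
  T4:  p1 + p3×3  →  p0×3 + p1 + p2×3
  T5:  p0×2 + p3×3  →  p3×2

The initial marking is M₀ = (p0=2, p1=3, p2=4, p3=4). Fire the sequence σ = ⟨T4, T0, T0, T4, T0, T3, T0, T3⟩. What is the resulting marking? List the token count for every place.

(p0=0, p1=9, p2=6, p3=0)

step 1: fire T4:  (p0=2, p1=3, p2=4, p3=4) → (p0=5, p1=3, p2=7, p3=1)
step 2: fire T0:  (p0=5, p1=3, p2=7, p3=1) → (p0=3, p1=3, p2=6, p3=2)
step 3: fire T0:  (p0=3, p1=3, p2=6, p3=2) → (p0=1, p1=3, p2=5, p3=3)
step 4: fire T4:  (p0=1, p1=3, p2=5, p3=3) → (p0=4, p1=3, p2=8, p3=0)
step 5: fire T0:  (p0=4, p1=3, p2=8, p3=0) → (p0=2, p1=3, p2=7, p3=1)
step 6: fire T3:  (p0=2, p1=3, p2=7, p3=1) → (p0=2, p1=6, p2=7, p3=0)
step 7: fire T0:  (p0=2, p1=6, p2=7, p3=0) → (p0=0, p1=6, p2=6, p3=1)
step 8: fire T3:  (p0=0, p1=6, p2=6, p3=1) → (p0=0, p1=9, p2=6, p3=0)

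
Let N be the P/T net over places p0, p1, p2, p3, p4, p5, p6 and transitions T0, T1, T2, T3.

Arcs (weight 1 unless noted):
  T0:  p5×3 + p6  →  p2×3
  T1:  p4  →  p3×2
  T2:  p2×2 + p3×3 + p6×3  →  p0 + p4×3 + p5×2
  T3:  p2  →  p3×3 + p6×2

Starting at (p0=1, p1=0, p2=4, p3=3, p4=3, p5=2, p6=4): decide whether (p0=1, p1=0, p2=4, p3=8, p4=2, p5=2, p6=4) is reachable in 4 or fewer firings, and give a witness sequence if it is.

NO — not reachable within 4 firings

depth 0: 1 marking
depth 1: 4 markings reached so far
depth 2: 10 markings reached so far
depth 3: 19 markings reached so far
depth 4: 29 markings reached so far
target is not among the 29 markings reachable within 4 steps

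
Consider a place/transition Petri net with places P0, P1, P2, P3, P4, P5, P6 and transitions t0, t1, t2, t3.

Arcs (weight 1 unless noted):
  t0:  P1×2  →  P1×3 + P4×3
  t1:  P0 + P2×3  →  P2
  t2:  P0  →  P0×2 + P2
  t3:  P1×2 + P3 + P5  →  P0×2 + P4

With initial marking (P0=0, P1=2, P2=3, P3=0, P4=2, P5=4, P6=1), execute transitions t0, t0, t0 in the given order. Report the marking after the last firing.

(P0=0, P1=5, P2=3, P3=0, P4=11, P5=4, P6=1)

step 1: fire t0:  (P0=0, P1=2, P2=3, P3=0, P4=2, P5=4, P6=1) → (P0=0, P1=3, P2=3, P3=0, P4=5, P5=4, P6=1)
step 2: fire t0:  (P0=0, P1=3, P2=3, P3=0, P4=5, P5=4, P6=1) → (P0=0, P1=4, P2=3, P3=0, P4=8, P5=4, P6=1)
step 3: fire t0:  (P0=0, P1=4, P2=3, P3=0, P4=8, P5=4, P6=1) → (P0=0, P1=5, P2=3, P3=0, P4=11, P5=4, P6=1)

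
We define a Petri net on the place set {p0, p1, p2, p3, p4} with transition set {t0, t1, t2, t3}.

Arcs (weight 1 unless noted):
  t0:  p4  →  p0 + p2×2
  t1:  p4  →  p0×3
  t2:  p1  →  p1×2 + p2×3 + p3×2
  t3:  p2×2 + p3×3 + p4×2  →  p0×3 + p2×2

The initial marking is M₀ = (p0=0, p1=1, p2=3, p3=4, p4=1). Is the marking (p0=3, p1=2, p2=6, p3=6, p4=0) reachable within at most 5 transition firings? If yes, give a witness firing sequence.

YES — reachable via ⟨t1, t2⟩ (2 firings)

step 1: fire t1:  (p0=0, p1=1, p2=3, p3=4, p4=1) → (p0=3, p1=1, p2=3, p3=4, p4=0)
step 2: fire t2:  (p0=3, p1=1, p2=3, p3=4, p4=0) → (p0=3, p1=2, p2=6, p3=6, p4=0)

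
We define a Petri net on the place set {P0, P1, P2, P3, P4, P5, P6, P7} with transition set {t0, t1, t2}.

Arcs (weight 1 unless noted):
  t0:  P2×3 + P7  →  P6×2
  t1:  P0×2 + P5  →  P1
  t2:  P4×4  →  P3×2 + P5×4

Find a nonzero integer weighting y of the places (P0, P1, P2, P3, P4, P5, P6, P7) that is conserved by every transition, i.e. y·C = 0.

y = (P0:1, P1:2, P2:0, P3:0, P4:0, P5:0, P6:0, P7:0)

Incidence matrix C (rows=places, cols=transitions):
       t0   t1   t2
   P0   0   -2    0
   P1   0    1    0
   P2  -3    0    0
   P3   0    0    2
   P4   0    0   -4
   P5   0   -1    4
   P6   2    0    0
   P7  -1    0    0

Candidate y = [1, 2, 0, 0, 0, 0, 0, 0]; check y·C column-wise:
  col t0: 1·0 + 2·0 + 0·-3 + 0·2 + 0·-1 = 0
  col t1: 1·-2 + 2·1 + 0·-1 = 0
  col t2: 1·0 + 2·0 + 0·2 + 0·-4 + 0·4 = 0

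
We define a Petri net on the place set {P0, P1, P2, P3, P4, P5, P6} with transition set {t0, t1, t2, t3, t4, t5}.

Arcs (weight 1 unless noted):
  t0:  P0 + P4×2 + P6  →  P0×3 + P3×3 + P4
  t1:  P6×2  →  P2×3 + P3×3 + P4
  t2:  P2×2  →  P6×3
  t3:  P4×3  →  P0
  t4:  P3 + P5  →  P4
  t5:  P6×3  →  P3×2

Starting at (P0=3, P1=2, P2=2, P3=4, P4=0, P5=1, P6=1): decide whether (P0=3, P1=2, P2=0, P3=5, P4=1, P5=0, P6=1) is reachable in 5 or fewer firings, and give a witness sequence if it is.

YES — reachable via ⟨t2, t4, t5⟩ (3 firings)

step 1: fire t2:  (P0=3, P1=2, P2=2, P3=4, P4=0, P5=1, P6=1) → (P0=3, P1=2, P2=0, P3=4, P4=0, P5=1, P6=4)
step 2: fire t4:  (P0=3, P1=2, P2=0, P3=4, P4=0, P5=1, P6=4) → (P0=3, P1=2, P2=0, P3=3, P4=1, P5=0, P6=4)
step 3: fire t5:  (P0=3, P1=2, P2=0, P3=3, P4=1, P5=0, P6=4) → (P0=3, P1=2, P2=0, P3=5, P4=1, P5=0, P6=1)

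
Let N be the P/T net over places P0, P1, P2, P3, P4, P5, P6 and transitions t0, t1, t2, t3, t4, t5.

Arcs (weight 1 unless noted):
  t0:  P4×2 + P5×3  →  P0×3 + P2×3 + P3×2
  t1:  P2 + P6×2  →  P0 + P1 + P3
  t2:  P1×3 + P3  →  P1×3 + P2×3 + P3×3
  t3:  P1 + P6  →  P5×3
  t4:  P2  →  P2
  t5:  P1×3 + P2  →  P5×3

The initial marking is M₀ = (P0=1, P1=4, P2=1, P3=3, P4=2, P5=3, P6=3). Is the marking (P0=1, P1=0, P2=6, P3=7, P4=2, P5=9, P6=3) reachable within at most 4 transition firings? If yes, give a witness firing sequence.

NO — not reachable within 4 firings

depth 0: 1 marking
depth 1: 6 markings reached so far
depth 2: 17 markings reached so far
depth 3: 34 markings reached so far
depth 4: 54 markings reached so far
target is not among the 54 markings reachable within 4 steps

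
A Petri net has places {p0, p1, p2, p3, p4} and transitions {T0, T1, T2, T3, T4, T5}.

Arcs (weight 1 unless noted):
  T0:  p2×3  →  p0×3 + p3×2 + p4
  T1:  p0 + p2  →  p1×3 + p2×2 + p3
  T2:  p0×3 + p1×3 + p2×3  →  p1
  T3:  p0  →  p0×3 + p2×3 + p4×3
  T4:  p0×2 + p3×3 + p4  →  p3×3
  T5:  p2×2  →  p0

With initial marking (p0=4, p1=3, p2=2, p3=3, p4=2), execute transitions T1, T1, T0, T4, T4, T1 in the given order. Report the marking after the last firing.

step 1: fire T1:  (p0=4, p1=3, p2=2, p3=3, p4=2) → (p0=3, p1=6, p2=3, p3=4, p4=2)
step 2: fire T1:  (p0=3, p1=6, p2=3, p3=4, p4=2) → (p0=2, p1=9, p2=4, p3=5, p4=2)
step 3: fire T0:  (p0=2, p1=9, p2=4, p3=5, p4=2) → (p0=5, p1=9, p2=1, p3=7, p4=3)
step 4: fire T4:  (p0=5, p1=9, p2=1, p3=7, p4=3) → (p0=3, p1=9, p2=1, p3=7, p4=2)
step 5: fire T4:  (p0=3, p1=9, p2=1, p3=7, p4=2) → (p0=1, p1=9, p2=1, p3=7, p4=1)
step 6: fire T1:  (p0=1, p1=9, p2=1, p3=7, p4=1) → (p0=0, p1=12, p2=2, p3=8, p4=1)

(p0=0, p1=12, p2=2, p3=8, p4=1)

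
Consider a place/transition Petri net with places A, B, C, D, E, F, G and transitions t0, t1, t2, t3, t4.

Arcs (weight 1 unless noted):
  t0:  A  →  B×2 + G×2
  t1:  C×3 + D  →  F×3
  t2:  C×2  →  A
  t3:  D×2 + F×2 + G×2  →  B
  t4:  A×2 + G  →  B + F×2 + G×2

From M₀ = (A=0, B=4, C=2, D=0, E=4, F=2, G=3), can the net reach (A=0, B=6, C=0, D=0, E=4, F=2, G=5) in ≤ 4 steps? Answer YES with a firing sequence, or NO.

step 1: fire t2:  (A=0, B=4, C=2, D=0, E=4, F=2, G=3) → (A=1, B=4, C=0, D=0, E=4, F=2, G=3)
step 2: fire t0:  (A=1, B=4, C=0, D=0, E=4, F=2, G=3) → (A=0, B=6, C=0, D=0, E=4, F=2, G=5)

YES — reachable via ⟨t2, t0⟩ (2 firings)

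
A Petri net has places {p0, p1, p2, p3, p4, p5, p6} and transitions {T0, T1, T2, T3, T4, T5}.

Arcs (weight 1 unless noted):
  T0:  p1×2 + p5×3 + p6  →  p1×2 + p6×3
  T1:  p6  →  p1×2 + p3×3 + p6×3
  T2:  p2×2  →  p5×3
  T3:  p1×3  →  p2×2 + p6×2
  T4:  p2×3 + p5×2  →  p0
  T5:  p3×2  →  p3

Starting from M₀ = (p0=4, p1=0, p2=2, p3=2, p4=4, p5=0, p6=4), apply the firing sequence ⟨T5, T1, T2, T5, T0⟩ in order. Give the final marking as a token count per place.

(p0=4, p1=2, p2=0, p3=3, p4=4, p5=0, p6=8)

step 1: fire T5:  (p0=4, p1=0, p2=2, p3=2, p4=4, p5=0, p6=4) → (p0=4, p1=0, p2=2, p3=1, p4=4, p5=0, p6=4)
step 2: fire T1:  (p0=4, p1=0, p2=2, p3=1, p4=4, p5=0, p6=4) → (p0=4, p1=2, p2=2, p3=4, p4=4, p5=0, p6=6)
step 3: fire T2:  (p0=4, p1=2, p2=2, p3=4, p4=4, p5=0, p6=6) → (p0=4, p1=2, p2=0, p3=4, p4=4, p5=3, p6=6)
step 4: fire T5:  (p0=4, p1=2, p2=0, p3=4, p4=4, p5=3, p6=6) → (p0=4, p1=2, p2=0, p3=3, p4=4, p5=3, p6=6)
step 5: fire T0:  (p0=4, p1=2, p2=0, p3=3, p4=4, p5=3, p6=6) → (p0=4, p1=2, p2=0, p3=3, p4=4, p5=0, p6=8)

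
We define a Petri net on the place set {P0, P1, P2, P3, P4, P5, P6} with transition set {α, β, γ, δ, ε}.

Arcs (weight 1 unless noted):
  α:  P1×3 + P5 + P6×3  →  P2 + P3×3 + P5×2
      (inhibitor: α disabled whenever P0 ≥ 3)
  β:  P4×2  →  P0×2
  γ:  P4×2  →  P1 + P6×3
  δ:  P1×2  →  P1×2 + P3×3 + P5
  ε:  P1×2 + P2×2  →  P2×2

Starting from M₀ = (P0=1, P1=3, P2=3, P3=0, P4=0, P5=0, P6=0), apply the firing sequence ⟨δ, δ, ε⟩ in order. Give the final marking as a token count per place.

(P0=1, P1=1, P2=3, P3=6, P4=0, P5=2, P6=0)

step 1: fire δ:  (P0=1, P1=3, P2=3, P3=0, P4=0, P5=0, P6=0) → (P0=1, P1=3, P2=3, P3=3, P4=0, P5=1, P6=0)
step 2: fire δ:  (P0=1, P1=3, P2=3, P3=3, P4=0, P5=1, P6=0) → (P0=1, P1=3, P2=3, P3=6, P4=0, P5=2, P6=0)
step 3: fire ε:  (P0=1, P1=3, P2=3, P3=6, P4=0, P5=2, P6=0) → (P0=1, P1=1, P2=3, P3=6, P4=0, P5=2, P6=0)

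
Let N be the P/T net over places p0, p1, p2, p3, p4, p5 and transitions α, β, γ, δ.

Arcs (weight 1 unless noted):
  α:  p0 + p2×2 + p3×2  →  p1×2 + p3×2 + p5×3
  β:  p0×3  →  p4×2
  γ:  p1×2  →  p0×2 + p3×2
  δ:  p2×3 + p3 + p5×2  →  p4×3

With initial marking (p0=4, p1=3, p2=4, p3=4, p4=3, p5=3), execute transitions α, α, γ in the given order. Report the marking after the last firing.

(p0=4, p1=5, p2=0, p3=6, p4=3, p5=9)

step 1: fire α:  (p0=4, p1=3, p2=4, p3=4, p4=3, p5=3) → (p0=3, p1=5, p2=2, p3=4, p4=3, p5=6)
step 2: fire α:  (p0=3, p1=5, p2=2, p3=4, p4=3, p5=6) → (p0=2, p1=7, p2=0, p3=4, p4=3, p5=9)
step 3: fire γ:  (p0=2, p1=7, p2=0, p3=4, p4=3, p5=9) → (p0=4, p1=5, p2=0, p3=6, p4=3, p5=9)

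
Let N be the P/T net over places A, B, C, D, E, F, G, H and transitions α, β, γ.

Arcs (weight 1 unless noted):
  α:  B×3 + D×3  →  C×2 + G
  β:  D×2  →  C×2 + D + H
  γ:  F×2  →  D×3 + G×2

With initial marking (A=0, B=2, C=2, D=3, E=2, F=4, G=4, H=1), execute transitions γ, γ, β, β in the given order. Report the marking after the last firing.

(A=0, B=2, C=6, D=7, E=2, F=0, G=8, H=3)

step 1: fire γ:  (A=0, B=2, C=2, D=3, E=2, F=4, G=4, H=1) → (A=0, B=2, C=2, D=6, E=2, F=2, G=6, H=1)
step 2: fire γ:  (A=0, B=2, C=2, D=6, E=2, F=2, G=6, H=1) → (A=0, B=2, C=2, D=9, E=2, F=0, G=8, H=1)
step 3: fire β:  (A=0, B=2, C=2, D=9, E=2, F=0, G=8, H=1) → (A=0, B=2, C=4, D=8, E=2, F=0, G=8, H=2)
step 4: fire β:  (A=0, B=2, C=4, D=8, E=2, F=0, G=8, H=2) → (A=0, B=2, C=6, D=7, E=2, F=0, G=8, H=3)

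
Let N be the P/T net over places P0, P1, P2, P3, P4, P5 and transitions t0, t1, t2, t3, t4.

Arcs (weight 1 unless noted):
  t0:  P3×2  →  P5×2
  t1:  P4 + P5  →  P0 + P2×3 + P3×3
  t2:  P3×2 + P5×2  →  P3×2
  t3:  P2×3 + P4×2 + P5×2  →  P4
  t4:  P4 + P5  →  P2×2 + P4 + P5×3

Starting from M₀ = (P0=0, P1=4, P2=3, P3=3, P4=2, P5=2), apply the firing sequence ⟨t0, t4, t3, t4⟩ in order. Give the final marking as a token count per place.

step 1: fire t0:  (P0=0, P1=4, P2=3, P3=3, P4=2, P5=2) → (P0=0, P1=4, P2=3, P3=1, P4=2, P5=4)
step 2: fire t4:  (P0=0, P1=4, P2=3, P3=1, P4=2, P5=4) → (P0=0, P1=4, P2=5, P3=1, P4=2, P5=6)
step 3: fire t3:  (P0=0, P1=4, P2=5, P3=1, P4=2, P5=6) → (P0=0, P1=4, P2=2, P3=1, P4=1, P5=4)
step 4: fire t4:  (P0=0, P1=4, P2=2, P3=1, P4=1, P5=4) → (P0=0, P1=4, P2=4, P3=1, P4=1, P5=6)

(P0=0, P1=4, P2=4, P3=1, P4=1, P5=6)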